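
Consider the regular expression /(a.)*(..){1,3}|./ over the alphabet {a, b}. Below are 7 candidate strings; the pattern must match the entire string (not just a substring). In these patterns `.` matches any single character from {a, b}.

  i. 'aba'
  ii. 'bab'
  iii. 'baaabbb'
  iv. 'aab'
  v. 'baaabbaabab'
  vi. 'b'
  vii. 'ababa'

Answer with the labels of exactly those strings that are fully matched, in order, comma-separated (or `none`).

vi

i. 'aba' → no match
ii. 'bab' → no match
iii. 'baaabbb' → no match
iv. 'aab' → no match
v. 'baaabbaabab' → no match
vi. 'b' → match
vii. 'ababa' → no match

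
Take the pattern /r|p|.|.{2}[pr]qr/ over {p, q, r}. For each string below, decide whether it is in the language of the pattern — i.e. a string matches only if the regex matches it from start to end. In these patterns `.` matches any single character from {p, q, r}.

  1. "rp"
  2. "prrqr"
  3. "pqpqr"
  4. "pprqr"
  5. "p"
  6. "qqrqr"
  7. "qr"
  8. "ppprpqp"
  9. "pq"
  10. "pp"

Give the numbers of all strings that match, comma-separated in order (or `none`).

2, 3, 4, 5, 6

1 → no match
2 → match
3 → match
4 → match
5 → match
6 → match
7 → no match
8 → no match
9 → no match
10 → no match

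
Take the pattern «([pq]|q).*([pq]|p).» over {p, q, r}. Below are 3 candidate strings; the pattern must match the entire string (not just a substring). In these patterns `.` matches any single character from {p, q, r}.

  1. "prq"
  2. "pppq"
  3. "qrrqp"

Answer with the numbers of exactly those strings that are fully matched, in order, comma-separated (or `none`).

1 → no match
2 → match
3 → match

2, 3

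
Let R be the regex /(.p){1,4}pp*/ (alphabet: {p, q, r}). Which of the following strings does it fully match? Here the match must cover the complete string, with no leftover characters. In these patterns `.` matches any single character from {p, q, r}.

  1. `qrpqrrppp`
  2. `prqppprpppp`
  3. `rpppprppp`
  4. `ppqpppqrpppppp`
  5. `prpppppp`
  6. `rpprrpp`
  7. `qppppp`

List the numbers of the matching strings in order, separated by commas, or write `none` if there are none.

7

1 → no match
2 → no match
3 → no match
4 → no match
5 → no match
6 → no match
7 → match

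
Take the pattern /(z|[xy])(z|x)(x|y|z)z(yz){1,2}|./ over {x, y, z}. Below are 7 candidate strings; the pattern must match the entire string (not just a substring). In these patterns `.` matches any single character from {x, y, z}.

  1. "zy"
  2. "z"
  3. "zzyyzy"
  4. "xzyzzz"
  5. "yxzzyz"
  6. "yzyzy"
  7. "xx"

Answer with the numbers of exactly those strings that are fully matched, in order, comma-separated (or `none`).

1 → no match
2 → match
3 → no match
4 → no match
5 → match
6 → no match
7 → no match

2, 5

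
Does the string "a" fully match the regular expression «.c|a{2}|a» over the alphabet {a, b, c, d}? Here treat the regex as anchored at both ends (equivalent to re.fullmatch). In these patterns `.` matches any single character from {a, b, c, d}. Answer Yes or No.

Yes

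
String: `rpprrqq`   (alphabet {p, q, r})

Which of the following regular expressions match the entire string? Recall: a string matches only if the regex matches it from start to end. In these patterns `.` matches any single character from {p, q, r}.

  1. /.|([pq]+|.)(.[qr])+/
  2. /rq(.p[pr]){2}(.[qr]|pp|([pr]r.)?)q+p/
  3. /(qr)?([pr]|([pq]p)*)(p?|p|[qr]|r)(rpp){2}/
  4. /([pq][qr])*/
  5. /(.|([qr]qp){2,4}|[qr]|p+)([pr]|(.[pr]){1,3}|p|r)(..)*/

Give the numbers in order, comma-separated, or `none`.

5

1 → no match
2 → no match — must start with `rq`
3 → no match — must end with `rpp`
4 → no match
5 → match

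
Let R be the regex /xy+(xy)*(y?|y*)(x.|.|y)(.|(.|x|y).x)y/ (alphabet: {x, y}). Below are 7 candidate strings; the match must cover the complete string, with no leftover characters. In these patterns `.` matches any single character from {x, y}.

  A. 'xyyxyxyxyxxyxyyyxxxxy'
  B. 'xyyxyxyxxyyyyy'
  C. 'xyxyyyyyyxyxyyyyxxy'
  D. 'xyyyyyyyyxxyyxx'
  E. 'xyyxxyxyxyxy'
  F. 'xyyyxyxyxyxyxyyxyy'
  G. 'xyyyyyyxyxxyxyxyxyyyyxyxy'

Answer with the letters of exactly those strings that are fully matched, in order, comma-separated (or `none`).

A → no match
B → no match
C → no match
D → no match — must end with 'y'
E → no match
F → match
G → no match

F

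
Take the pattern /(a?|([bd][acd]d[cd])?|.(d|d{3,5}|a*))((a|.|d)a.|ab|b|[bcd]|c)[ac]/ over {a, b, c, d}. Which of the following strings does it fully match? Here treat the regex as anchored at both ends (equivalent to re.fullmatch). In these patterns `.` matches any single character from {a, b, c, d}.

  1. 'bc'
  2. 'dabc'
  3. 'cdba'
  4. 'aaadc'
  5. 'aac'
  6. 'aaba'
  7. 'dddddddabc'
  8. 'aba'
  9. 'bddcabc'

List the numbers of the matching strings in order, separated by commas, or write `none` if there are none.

1 → match
2 → match
3 → match
4 → match
5 → no match
6 → match
7 → match
8 → match
9 → match

1, 2, 3, 4, 6, 7, 8, 9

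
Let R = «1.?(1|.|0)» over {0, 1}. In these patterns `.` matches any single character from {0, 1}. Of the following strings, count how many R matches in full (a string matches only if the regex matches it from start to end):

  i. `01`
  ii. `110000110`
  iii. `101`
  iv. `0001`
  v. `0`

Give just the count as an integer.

1

i. `01` → no match — must start with `1`
ii. `110000110` → no match
iii. `101` → match
iv. `0001` → no match — must start with `1`
v. `0` → no match — must start with `1`
Total matched: 1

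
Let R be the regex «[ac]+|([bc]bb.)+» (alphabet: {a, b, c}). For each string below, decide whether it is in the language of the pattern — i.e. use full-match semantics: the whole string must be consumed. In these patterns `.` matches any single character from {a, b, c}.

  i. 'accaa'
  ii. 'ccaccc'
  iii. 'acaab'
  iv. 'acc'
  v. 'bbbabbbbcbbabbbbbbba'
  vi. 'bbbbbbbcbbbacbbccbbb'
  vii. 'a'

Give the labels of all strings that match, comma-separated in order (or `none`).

i. 'accaa' → match
ii. 'ccaccc' → match
iii. 'acaab' → no match
iv. 'acc' → match
v → match
vi → match
vii. 'a' → match

i, ii, iv, v, vi, vii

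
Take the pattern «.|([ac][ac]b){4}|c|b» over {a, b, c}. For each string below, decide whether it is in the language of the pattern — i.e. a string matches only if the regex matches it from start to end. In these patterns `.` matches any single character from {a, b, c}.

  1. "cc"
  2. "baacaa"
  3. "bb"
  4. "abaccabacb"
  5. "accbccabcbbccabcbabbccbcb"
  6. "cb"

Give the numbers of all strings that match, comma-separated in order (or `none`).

none

1 → no match
2 → no match
3 → no match
4 → no match
5 → no match
6 → no match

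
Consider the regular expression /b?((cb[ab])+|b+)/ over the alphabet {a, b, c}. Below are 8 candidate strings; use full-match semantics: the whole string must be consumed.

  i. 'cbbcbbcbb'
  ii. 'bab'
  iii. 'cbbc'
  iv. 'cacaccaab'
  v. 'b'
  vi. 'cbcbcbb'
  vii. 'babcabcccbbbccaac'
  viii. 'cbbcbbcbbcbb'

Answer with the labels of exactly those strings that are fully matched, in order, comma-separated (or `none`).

i, v, viii

i → match
ii → no match
iii → no match
iv → no match
v → match
vi → no match
vii → no match
viii → match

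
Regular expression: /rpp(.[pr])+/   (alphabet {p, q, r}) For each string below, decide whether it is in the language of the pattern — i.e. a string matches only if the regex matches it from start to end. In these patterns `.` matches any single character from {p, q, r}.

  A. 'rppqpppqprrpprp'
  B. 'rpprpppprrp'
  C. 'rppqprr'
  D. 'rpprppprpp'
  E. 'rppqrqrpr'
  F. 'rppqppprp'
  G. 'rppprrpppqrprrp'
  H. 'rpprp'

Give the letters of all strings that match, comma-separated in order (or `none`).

A → match
B → match
C → match
D → no match
E → match
F → match
G → match
H → match

A, B, C, E, F, G, H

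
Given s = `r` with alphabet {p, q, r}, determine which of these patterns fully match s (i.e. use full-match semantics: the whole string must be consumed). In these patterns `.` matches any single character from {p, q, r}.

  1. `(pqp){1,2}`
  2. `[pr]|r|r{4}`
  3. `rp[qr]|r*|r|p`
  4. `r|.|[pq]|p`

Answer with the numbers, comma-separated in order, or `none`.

2, 3, 4

1 → no match — must start with `pqp`
2 → match
3 → match
4 → match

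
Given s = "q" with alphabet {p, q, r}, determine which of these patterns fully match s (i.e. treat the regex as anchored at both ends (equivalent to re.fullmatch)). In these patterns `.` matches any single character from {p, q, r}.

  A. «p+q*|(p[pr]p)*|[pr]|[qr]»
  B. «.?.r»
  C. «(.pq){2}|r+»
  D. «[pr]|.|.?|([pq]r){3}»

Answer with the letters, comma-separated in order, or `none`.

A → match
B → no match — must end with "r"
C → no match
D → match

A, D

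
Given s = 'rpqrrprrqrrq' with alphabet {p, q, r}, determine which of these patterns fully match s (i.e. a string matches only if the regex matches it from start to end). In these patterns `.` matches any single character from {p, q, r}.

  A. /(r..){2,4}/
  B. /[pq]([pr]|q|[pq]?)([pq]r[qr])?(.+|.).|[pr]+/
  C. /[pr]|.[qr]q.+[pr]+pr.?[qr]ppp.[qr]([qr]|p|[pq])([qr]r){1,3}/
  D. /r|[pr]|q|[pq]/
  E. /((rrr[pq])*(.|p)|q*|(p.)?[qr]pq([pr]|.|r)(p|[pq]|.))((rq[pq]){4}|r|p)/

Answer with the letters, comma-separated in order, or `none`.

A

A → match
B → no match
C → no match
D → no match
E → no match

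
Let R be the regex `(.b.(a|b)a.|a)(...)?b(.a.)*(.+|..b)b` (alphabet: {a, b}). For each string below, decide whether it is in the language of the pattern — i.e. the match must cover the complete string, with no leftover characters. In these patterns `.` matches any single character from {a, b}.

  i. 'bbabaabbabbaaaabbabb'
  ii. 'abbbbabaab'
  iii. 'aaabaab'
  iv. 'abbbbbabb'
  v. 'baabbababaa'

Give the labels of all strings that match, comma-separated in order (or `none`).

i → match
ii. 'abbbbabaab' → match
iii. 'aaabaab' → no match
iv. 'abbbbbabb' → match
v. 'baabbababaa' → no match — must end with 'b'

i, ii, iv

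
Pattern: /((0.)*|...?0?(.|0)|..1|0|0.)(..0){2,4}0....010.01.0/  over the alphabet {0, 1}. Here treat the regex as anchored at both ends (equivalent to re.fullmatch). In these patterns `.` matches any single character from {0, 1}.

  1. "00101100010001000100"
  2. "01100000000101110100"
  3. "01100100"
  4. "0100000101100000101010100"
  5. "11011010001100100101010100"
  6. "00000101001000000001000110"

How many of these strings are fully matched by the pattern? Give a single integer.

3

1 → match
2 → no match
3 → no match
4 → match
5 → no match
6 → match
Total matched: 3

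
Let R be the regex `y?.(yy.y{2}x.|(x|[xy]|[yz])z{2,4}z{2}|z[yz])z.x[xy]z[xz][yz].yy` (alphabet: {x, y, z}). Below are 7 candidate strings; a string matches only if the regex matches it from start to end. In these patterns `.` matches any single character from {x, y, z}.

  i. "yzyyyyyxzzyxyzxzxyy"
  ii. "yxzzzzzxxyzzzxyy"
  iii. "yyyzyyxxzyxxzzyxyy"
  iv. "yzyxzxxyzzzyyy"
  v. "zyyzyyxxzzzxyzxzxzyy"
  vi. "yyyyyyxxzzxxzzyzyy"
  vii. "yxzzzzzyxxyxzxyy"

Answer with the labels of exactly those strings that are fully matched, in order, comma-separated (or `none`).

i, ii, iii, vi

i → match
ii → match
iii → match
iv → no match
v → no match
vi → match
vii → no match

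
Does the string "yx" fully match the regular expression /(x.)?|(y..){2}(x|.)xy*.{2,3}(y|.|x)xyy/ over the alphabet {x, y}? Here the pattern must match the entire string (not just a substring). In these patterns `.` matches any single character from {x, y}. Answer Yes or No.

No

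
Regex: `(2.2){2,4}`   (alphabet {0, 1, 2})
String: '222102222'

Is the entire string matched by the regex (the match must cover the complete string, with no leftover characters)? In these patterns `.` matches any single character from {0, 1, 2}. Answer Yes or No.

No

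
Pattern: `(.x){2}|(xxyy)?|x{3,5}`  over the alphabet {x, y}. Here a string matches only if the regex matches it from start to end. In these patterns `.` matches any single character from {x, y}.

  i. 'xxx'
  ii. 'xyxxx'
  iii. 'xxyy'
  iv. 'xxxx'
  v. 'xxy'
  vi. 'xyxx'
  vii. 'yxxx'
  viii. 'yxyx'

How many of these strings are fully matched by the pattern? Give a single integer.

5

i → match
ii → no match
iii → match
iv → match
v → no match
vi → no match
vii → match
viii → match
Total matched: 5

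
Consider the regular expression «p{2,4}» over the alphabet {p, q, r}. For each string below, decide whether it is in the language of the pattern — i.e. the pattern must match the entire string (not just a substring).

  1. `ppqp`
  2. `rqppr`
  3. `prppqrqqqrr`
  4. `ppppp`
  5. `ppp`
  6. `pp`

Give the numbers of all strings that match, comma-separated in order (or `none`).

5, 6

1. `ppqp` → no match
2. `rqppr` → no match — must start with `p`
3. `prppqrqqqrr` → no match — must end with `p`
4. `ppppp` → no match
5. `ppp` → match
6. `pp` → match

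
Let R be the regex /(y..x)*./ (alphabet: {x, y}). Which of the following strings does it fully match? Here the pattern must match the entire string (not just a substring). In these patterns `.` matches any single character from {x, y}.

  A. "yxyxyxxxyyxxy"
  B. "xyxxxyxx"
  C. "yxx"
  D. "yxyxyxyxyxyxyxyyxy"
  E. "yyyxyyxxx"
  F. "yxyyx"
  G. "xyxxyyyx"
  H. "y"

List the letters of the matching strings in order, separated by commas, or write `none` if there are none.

A, E, H

A → match
B → no match
C → no match
D → no match
E → match
F → no match
G → no match
H → match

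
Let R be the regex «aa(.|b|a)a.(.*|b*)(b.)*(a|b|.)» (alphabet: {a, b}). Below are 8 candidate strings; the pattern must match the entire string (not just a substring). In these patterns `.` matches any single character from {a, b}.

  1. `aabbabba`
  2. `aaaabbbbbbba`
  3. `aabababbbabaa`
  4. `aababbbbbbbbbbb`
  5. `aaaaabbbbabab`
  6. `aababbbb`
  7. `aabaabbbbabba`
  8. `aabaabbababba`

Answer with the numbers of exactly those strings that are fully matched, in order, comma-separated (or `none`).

2, 3, 4, 5, 6, 7, 8

1 → no match
2 → match
3 → match
4 → match
5 → match
6 → match
7 → match
8 → match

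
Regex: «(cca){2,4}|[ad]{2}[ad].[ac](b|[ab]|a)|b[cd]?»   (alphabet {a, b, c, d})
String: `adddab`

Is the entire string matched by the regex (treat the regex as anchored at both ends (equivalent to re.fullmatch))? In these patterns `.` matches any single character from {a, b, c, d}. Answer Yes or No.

Yes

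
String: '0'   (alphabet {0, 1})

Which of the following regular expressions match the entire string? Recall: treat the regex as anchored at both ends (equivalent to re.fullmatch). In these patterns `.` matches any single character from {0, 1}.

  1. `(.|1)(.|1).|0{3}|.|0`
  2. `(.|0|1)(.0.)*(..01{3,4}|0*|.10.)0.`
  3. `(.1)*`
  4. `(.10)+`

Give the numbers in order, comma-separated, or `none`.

1 → match
2 → no match
3 → no match
4 → no match — must end with '10'

1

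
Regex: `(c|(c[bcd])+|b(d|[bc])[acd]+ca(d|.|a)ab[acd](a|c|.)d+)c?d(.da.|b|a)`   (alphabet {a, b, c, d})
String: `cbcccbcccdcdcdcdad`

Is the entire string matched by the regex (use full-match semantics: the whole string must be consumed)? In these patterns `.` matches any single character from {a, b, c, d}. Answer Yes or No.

Yes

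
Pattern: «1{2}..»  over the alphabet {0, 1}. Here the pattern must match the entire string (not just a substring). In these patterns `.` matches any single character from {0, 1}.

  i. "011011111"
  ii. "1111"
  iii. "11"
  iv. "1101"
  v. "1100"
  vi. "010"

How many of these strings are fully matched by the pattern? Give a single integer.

i. "011011111" → no match — must start with "1"
ii. "1111" → match
iii. "11" → no match
iv. "1101" → match
v. "1100" → match
vi. "010" → no match — must start with "1"
Total matched: 3

3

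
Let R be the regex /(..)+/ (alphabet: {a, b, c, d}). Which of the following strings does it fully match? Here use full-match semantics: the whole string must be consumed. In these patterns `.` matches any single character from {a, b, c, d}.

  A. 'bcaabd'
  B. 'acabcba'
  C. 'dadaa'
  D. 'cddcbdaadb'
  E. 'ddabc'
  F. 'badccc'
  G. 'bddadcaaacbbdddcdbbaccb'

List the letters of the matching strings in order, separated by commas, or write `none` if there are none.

A → match
B → no match
C → no match
D → match
E → no match
F → match
G → no match

A, D, F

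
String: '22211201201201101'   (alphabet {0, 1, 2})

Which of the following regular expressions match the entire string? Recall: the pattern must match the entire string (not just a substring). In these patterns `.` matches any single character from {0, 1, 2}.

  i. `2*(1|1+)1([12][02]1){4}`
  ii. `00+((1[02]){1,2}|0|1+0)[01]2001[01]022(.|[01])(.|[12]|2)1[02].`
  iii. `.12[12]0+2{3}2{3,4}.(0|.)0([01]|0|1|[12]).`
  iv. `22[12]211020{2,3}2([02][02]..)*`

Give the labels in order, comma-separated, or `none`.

i

i → match
ii → no match — must start with '00'
iii → no match
iv → no match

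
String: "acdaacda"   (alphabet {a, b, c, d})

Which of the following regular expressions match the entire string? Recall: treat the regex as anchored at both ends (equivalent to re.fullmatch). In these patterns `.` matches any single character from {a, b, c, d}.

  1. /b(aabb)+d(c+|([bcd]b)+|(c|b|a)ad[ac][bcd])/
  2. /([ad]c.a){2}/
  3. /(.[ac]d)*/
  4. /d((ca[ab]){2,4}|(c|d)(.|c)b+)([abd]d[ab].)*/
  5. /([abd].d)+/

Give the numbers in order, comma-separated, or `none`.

1 → no match — must start with "baabb"
2 → match
3 → no match
4 → no match — must start with "d"
5 → no match — must end with "d"

2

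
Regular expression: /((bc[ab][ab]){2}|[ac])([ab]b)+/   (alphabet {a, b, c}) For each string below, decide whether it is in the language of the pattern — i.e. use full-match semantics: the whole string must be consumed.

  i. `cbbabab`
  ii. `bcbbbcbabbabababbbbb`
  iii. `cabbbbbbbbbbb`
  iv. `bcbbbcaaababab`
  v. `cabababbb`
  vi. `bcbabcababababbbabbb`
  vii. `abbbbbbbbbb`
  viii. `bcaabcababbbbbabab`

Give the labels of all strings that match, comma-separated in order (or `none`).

i → match
ii → match
iii → match
iv → match
v → match
vi → match
vii → match
viii → match

i, ii, iii, iv, v, vi, vii, viii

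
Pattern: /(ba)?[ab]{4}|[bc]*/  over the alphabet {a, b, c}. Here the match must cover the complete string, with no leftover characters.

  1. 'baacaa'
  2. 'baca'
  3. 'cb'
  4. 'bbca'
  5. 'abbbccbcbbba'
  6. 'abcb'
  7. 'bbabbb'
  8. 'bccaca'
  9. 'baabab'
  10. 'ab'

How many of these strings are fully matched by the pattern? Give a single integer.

2

1 → no match
2 → no match
3 → match
4 → no match
5 → no match
6 → no match
7 → no match
8 → no match
9 → match
10 → no match
Total matched: 2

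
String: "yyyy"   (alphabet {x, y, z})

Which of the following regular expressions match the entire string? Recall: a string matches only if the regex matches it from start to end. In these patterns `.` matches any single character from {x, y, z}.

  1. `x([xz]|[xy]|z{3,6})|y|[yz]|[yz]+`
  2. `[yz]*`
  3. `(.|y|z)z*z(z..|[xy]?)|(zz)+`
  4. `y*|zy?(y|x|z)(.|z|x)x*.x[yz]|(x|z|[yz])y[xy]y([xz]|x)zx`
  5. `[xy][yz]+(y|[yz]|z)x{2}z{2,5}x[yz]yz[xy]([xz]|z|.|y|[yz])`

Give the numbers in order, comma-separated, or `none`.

1, 2, 4

1 → match
2 → match
3 → no match
4 → match
5 → no match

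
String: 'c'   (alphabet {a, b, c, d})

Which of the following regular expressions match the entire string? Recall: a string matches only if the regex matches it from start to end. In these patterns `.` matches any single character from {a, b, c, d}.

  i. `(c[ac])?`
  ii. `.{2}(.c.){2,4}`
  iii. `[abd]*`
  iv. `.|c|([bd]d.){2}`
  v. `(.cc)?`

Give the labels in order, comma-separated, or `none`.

i → no match
ii → no match
iii → no match
iv → match
v → no match

iv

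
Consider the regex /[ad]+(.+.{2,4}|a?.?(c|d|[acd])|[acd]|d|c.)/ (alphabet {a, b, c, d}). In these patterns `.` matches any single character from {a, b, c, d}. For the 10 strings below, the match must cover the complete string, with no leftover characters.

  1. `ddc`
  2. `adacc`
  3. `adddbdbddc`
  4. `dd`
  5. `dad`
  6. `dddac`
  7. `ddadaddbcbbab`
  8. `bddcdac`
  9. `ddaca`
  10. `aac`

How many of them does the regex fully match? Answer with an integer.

9

1 → match
2 → match
3 → match
4 → match
5 → match
6 → match
7 → match
8 → no match
9 → match
10 → match
Total matched: 9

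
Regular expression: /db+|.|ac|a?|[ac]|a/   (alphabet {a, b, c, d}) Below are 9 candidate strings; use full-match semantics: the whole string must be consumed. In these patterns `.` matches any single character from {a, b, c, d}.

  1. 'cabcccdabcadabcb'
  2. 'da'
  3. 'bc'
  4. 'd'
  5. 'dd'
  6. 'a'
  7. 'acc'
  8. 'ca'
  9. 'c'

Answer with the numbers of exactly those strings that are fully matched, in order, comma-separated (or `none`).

4, 6, 9

1 → no match
2. 'da' → no match
3. 'bc' → no match
4. 'd' → match
5. 'dd' → no match
6. 'a' → match
7. 'acc' → no match
8. 'ca' → no match
9. 'c' → match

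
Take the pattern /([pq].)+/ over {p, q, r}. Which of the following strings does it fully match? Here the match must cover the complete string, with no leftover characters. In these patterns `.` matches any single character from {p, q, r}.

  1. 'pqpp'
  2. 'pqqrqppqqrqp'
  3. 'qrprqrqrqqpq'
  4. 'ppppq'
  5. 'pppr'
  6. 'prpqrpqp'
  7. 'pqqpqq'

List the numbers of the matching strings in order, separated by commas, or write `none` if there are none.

1. 'pqpp' → match
2. 'pqqrqppqqrqp' → match
3. 'qrprqrqrqqpq' → match
4. 'ppppq' → no match
5. 'pppr' → match
6. 'prpqrpqp' → no match
7. 'pqqpqq' → match

1, 2, 3, 5, 7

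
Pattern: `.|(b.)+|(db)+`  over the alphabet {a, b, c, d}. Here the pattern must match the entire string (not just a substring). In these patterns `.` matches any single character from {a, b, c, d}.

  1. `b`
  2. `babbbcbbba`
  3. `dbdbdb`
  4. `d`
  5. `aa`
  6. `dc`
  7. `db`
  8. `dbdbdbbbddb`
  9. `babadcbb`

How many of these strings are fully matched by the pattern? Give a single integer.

5

1 → match
2 → match
3 → match
4 → match
5 → no match
6 → no match
7 → match
8 → no match
9 → no match
Total matched: 5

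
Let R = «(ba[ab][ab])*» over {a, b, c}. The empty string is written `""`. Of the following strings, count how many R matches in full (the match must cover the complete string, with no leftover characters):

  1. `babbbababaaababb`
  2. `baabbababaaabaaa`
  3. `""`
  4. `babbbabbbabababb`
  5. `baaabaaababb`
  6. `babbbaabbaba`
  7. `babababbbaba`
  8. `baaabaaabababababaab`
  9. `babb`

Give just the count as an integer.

9

1 → match
2 → match
3. `""` → match
4 → match
5. `baaabaaababb` → match
6. `babbbaabbaba` → match
7. `babababbbaba` → match
8 → match
9. `babb` → match
Total matched: 9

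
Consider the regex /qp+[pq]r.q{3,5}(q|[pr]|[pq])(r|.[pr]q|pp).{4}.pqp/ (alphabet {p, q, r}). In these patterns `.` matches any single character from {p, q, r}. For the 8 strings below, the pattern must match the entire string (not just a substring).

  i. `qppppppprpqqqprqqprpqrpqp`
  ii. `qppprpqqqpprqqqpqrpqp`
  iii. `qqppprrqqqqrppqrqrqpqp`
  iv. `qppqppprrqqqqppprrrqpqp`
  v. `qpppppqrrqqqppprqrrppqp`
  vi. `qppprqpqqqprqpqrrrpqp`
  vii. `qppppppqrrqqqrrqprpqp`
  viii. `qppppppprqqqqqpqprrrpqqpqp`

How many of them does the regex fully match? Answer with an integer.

i → no match
ii → match
iii → no match — must start with `qp`
iv → no match
v → match
vi → no match
vii → no match
viii → no match
Total matched: 2

2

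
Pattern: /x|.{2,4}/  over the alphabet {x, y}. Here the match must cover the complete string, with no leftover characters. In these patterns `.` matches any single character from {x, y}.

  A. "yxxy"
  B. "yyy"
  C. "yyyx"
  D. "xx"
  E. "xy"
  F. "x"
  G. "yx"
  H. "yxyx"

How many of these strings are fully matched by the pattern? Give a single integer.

8

A. "yxxy" → match
B. "yyy" → match
C. "yyyx" → match
D. "xx" → match
E. "xy" → match
F. "x" → match
G. "yx" → match
H. "yxyx" → match
Total matched: 8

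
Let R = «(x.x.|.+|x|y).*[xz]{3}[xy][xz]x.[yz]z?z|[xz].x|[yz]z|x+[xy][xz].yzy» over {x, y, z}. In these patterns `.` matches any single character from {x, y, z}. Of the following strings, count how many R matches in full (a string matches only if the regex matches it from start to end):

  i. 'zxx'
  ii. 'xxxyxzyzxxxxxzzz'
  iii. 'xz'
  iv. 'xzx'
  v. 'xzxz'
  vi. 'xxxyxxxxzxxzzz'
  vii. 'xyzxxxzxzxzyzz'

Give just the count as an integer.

5

i → match
ii → match
iii → no match
iv → match
v → no match
vi → match
vii → match
Total matched: 5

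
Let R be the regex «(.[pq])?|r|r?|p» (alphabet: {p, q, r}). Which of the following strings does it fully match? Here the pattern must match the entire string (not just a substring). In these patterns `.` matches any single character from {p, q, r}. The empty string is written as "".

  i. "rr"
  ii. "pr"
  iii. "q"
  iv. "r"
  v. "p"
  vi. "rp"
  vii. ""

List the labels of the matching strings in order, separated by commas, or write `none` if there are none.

iv, v, vi, vii

i → no match
ii → no match
iii → no match
iv → match
v → match
vi → match
vii → match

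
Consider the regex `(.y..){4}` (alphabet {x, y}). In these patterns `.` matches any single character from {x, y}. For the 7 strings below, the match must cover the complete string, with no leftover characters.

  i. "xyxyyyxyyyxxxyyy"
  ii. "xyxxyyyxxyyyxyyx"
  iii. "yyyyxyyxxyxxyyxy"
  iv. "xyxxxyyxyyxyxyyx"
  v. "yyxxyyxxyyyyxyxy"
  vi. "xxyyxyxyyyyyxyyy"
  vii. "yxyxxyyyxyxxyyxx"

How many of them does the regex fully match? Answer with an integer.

i → match
ii → match
iii → match
iv → match
v → match
vi → no match
vii → no match
Total matched: 5

5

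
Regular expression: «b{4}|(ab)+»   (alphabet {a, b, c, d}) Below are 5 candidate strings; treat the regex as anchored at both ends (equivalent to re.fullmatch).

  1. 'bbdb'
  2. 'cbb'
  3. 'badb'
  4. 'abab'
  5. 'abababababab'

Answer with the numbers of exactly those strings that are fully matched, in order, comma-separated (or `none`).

1 → no match
2 → no match
3 → no match
4 → match
5 → match

4, 5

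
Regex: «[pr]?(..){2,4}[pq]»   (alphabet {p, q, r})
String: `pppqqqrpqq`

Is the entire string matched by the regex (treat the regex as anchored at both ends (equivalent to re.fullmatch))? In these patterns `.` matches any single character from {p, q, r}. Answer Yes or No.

Yes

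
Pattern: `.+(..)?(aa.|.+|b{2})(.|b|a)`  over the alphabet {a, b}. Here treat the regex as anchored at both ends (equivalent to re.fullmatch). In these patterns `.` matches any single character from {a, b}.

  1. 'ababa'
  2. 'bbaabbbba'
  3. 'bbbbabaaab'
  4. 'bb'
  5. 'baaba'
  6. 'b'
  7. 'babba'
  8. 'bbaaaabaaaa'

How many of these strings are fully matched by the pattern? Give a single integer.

1 → match
2 → match
3 → match
4 → no match
5 → match
6 → no match
7 → match
8 → match
Total matched: 6

6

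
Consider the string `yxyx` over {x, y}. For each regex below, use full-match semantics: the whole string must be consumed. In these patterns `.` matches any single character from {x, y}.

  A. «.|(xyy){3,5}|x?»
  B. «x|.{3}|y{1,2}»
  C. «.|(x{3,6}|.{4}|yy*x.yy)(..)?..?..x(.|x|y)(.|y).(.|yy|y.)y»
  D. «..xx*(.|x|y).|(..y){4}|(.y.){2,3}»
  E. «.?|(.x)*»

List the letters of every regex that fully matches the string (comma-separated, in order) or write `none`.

A → no match
B → no match
C → no match
D → no match
E → match

E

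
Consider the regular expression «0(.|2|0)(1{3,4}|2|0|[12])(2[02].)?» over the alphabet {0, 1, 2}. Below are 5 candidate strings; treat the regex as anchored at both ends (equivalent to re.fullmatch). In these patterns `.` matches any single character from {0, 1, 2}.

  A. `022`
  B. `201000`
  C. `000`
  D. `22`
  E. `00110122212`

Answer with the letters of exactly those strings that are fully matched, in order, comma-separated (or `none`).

A, C

A → match
B → no match — must start with `0`
C → match
D → no match — must start with `0`
E → no match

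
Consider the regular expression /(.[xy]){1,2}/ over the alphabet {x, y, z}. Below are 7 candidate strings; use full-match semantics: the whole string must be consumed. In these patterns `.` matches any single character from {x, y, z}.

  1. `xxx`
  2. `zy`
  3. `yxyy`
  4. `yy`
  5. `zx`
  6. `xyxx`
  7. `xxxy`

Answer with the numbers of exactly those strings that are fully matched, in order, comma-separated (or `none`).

1 → no match
2 → match
3 → match
4 → match
5 → match
6 → match
7 → match

2, 3, 4, 5, 6, 7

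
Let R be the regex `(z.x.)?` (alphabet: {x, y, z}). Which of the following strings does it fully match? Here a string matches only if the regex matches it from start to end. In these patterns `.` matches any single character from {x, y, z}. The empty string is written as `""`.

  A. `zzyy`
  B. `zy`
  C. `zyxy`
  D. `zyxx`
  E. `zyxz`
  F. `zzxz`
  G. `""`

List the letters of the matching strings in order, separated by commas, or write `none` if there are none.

A → no match
B → no match
C → match
D → match
E → match
F → match
G → match

C, D, E, F, G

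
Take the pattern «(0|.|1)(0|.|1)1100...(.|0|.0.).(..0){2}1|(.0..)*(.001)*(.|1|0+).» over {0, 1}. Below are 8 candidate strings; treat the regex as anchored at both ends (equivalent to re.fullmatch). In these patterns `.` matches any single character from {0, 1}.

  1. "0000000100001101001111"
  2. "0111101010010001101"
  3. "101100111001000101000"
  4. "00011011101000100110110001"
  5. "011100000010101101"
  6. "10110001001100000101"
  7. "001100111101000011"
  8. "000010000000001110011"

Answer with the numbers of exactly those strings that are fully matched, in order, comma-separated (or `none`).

1 → no match
2 → no match
3 → no match
4 → no match
5 → match
6 → no match
7 → no match
8 → no match

5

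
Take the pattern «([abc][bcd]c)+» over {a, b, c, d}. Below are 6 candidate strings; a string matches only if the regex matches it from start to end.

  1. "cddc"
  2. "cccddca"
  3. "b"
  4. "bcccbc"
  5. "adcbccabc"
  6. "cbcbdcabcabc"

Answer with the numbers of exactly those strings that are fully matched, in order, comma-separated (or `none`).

1 → no match
2 → no match — must end with "c"
3 → no match — must end with "c"
4 → match
5 → match
6 → match

4, 5, 6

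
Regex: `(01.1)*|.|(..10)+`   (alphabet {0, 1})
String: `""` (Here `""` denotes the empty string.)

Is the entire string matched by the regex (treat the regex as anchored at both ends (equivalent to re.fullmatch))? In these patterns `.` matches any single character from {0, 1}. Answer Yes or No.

Yes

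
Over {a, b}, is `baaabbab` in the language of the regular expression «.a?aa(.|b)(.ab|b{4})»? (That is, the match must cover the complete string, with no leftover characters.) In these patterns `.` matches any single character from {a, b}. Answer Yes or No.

Yes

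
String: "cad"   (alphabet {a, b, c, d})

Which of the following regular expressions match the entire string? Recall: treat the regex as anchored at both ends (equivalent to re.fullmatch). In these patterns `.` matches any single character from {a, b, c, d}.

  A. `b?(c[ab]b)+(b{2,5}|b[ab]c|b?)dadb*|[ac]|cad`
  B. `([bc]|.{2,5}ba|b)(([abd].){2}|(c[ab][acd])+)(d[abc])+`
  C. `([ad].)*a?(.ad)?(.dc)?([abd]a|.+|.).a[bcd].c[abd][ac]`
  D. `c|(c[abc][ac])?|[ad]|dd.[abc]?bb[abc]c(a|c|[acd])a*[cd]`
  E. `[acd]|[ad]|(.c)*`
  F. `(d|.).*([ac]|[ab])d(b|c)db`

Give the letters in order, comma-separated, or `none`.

A

A → match
B → no match
C → no match
D → no match
E → no match
F → no match — must end with "db"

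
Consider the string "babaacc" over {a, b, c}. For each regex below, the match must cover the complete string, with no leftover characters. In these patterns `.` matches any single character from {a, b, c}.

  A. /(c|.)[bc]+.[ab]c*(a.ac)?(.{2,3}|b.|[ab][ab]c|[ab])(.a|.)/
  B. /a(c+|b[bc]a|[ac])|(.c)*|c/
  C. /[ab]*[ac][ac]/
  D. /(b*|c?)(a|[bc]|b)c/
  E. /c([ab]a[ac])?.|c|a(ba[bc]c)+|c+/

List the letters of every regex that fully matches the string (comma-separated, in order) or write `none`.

C

A → no match
B → no match
C → match
D → no match
E → no match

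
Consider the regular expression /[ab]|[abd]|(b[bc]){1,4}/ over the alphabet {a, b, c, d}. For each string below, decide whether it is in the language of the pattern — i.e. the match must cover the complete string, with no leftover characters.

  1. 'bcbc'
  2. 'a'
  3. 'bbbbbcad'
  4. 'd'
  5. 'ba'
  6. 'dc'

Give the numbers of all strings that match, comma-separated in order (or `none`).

1, 2, 4

1 → match
2 → match
3 → no match
4 → match
5 → no match
6 → no match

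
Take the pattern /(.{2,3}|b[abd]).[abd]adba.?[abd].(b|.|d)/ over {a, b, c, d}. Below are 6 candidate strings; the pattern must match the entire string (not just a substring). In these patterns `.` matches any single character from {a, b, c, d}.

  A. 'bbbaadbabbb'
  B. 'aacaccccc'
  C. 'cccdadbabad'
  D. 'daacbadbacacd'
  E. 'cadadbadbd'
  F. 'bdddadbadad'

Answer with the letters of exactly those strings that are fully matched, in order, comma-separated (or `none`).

A → match
B → no match
C → match
D → match
E → no match
F → match

A, C, D, F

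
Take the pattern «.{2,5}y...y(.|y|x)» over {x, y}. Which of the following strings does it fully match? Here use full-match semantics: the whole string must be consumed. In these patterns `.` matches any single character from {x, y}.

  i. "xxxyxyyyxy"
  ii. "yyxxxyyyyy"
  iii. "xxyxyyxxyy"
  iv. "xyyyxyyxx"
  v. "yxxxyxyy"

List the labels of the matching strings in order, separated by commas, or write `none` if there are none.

iii

i. "xxxyxyyyxy" → no match
ii. "yyxxxyyyyy" → no match
iii. "xxyxyyxxyy" → match
iv. "xyyyxyyxx" → no match
v. "yxxxyxyy" → no match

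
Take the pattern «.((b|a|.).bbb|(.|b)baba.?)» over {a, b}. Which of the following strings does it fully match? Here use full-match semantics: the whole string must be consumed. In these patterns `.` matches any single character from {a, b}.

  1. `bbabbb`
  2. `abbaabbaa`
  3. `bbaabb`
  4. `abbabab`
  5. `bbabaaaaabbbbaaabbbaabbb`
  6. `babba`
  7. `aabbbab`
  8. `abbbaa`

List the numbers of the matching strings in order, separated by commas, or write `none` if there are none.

1 → match
2 → no match
3 → no match
4 → match
5 → no match
6 → no match
7 → no match
8 → no match

1, 4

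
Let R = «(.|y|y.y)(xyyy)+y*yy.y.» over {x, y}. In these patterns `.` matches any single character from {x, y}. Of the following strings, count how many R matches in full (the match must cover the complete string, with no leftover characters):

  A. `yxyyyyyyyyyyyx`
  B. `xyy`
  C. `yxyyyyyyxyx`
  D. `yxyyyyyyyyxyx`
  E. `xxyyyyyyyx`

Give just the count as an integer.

4

A → match
B. `xyy` → no match
C. `yxyyyyyyxyx` → match
D → match
E. `xxyyyyyyyx` → match
Total matched: 4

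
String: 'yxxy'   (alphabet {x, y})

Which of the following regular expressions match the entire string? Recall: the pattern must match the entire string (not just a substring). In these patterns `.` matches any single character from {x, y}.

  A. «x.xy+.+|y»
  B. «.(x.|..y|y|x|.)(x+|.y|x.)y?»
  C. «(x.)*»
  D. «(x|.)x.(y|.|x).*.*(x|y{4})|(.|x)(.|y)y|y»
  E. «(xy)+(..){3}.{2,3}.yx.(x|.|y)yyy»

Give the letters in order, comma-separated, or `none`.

A → no match
B → match
C → no match
D → no match
E → no match — must start with 'xy'

B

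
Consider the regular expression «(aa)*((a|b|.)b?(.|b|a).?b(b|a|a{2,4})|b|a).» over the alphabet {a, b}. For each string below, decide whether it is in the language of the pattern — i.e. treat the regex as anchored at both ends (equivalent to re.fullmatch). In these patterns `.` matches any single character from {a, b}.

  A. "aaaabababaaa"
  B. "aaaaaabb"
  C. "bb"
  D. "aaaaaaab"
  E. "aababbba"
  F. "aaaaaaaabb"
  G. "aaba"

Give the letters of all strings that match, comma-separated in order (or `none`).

A. "aaaabababaaa" → no match
B. "aaaaaabb" → match
C. "bb" → match
D. "aaaaaaab" → match
E. "aababbba" → match
F. "aaaaaaaabb" → match
G. "aaba" → match

B, C, D, E, F, G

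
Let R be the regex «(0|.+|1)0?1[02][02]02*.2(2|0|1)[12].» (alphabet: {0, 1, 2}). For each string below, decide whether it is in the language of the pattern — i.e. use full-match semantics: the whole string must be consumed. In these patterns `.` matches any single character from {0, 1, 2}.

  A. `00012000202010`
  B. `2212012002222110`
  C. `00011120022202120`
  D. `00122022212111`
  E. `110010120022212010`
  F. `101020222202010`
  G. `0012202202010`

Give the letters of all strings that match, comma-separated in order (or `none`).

A → no match
B → match
C → match
D → match
E → match
F → match
G → match

B, C, D, E, F, G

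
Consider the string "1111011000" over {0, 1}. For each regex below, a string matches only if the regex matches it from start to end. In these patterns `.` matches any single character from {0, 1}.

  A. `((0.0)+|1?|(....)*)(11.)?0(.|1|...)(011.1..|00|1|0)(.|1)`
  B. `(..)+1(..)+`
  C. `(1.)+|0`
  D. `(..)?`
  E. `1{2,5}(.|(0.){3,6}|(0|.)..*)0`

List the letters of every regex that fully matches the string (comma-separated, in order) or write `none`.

A → match
B → no match
C → no match
D → no match
E → match

A, E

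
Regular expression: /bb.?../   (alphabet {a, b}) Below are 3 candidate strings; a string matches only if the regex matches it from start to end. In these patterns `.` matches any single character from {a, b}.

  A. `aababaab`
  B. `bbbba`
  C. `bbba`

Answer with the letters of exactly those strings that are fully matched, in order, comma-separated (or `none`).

A. `aababaab` → no match — must start with `bb`
B. `bbbba` → match
C. `bbba` → match

B, C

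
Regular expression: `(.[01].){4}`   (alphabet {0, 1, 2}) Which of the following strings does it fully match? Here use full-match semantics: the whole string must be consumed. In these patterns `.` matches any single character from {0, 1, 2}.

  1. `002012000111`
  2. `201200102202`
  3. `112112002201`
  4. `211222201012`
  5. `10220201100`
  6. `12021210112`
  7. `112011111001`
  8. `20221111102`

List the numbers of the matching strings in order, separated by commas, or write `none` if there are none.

1 → match
2 → match
3 → match
4 → no match
5 → no match
6 → no match
7 → match
8 → no match

1, 2, 3, 7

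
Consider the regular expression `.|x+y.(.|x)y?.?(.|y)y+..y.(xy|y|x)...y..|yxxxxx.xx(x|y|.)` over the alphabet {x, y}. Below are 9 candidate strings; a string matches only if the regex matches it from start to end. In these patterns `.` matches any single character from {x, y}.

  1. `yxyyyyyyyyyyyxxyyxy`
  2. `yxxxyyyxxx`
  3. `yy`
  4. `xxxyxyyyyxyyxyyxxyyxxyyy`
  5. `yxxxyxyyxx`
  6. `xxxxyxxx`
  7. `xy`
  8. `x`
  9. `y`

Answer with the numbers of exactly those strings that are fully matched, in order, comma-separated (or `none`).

1 → no match
2 → no match
3 → no match
4 → no match
5 → no match
6 → no match
7 → no match
8 → match
9 → match

8, 9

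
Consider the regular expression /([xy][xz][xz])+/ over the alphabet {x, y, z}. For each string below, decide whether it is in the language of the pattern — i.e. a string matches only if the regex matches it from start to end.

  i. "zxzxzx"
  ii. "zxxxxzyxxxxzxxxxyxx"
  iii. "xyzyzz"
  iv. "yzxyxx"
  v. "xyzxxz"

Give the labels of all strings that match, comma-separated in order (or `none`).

iv

i. "zxzxzx" → no match
ii → no match
iii. "xyzyzz" → no match
iv. "yzxyxx" → match
v. "xyzxxz" → no match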